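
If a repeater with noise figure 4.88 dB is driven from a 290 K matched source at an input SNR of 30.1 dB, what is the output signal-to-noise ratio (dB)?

By definition F = SNR_in/SNR_out, so in dB: SNR_out = SNR_in − NF
SNR_out = 30.1 − 4.88 = 25.22 dB

25.22 dB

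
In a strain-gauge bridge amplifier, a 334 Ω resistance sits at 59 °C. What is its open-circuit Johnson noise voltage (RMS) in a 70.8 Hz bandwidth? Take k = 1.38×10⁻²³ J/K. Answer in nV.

20.8 nV

T = 59 °C + 273.15 = 332.15 K
V_n = √(4kTRB)
4kTRB = 4 × 1.38×10⁻²³ × 332.15 × 3.34×10² × 7.08×10¹ = 4.34×10⁻¹⁶ V²
V_n = √(4.34×10⁻¹⁶) = 2.08×10⁻⁸ V = 20.8 nV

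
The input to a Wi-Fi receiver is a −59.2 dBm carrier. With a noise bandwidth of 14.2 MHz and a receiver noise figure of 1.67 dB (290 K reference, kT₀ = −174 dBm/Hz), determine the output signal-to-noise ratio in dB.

Noise floor: N = −174 + 10 log₁₀(B) + NF
10 log₁₀(1.42×10⁷) = 71.52 dB
N = −174 + 71.52 + 1.67 = −100.81 dBm
SNR = P_sig − N = −59.2 − (−100.81) = 41.61 dB → 41.6 dB

41.6 dB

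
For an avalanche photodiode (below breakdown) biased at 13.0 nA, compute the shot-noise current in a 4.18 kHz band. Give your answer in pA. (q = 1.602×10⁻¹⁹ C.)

4.17 pA

I_n = √(2qI·B)
2qI·B = 2 × 1.602×10⁻¹⁹ × 1.30×10⁻⁸ × 4.18×10³ = 1.74×10⁻²³ A²
I_n = √(1.74×10⁻²³) = 4.17×10⁻¹² A = 4.17 pA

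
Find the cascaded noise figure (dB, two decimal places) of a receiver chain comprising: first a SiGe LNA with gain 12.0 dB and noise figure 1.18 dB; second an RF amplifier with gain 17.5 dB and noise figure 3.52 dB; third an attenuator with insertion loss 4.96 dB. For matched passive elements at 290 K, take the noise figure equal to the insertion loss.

1.44 dB

Convert to linear (a loss of L dB is a gain of −L dB): F_i = 10^(NF_i/10), G_i = 10^(G_i,dB/10)
  Stage 1: F_1 = 10^(1.18/10) = 1.312, G_1 = 10^(12.0/10) = 15.85
  Stage 2: F_2 = 10^(3.52/10) = 2.249, G_2 = 10^(17.5/10) = 56.23
  Stage 3: F_3 = 10^(4.96/10) = 3.133, G_3 = 10^(−4.96/10) = 0.3192
Friis cascade:
  F = 1.312 + (2.249 − 1)/15.85 + (3.133 − 1)/891.3 = 1.393
NF = 10 log₁₀(1.393) = 1.44 dB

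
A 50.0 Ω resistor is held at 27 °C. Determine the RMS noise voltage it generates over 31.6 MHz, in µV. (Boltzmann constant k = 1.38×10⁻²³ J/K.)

5.12 µV

T = 27 °C + 273.15 = 300.15 K
V_n = √(4kTRB)
4kTRB = 4 × 1.38×10⁻²³ × 300.15 × 5.00×10¹ × 3.16×10⁷ = 2.62×10⁻¹¹ V²
V_n = √(2.62×10⁻¹¹) = 5.12×10⁻⁶ V = 5.12 µV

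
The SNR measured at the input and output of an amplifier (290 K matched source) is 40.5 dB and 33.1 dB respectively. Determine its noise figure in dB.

7.4 dB

NF (dB) = SNR_in(dB) − SNR_out(dB) when the source is at T₀
NF = 40.5 − 33.1 = 7.4 dB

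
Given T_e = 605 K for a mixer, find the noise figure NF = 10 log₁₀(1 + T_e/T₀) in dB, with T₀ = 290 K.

F = 1 + T_e/T₀ = 1 + 605/290 = 3.08621
NF = 10 log₁₀(3.08621) = 4.89 dB

4.89 dB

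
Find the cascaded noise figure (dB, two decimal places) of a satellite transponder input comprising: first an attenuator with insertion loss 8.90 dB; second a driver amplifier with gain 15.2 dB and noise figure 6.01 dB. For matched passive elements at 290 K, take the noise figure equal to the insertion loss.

Convert to linear (a loss of L dB is a gain of −L dB): F_i = 10^(NF_i/10), G_i = 10^(G_i,dB/10)
  Stage 1: F_1 = 10^(8.90/10) = 7.762, G_1 = 10^(−8.90/10) = 0.1288
  Stage 2: F_2 = 10^(6.01/10) = 3.990, G_2 = 10^(15.2/10) = 33.11
Friis cascade:
  F = 7.762 + (3.990 − 1)/0.1288 = 30.97
NF = 10 log₁₀(30.97) = 14.91 dB

14.91 dB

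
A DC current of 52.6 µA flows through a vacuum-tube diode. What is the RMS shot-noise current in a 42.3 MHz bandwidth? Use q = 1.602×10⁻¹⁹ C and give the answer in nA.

I_n = √(2qI·B)
2qI·B = 2 × 1.602×10⁻¹⁹ × 5.26×10⁻⁵ × 4.23×10⁷ = 7.13×10⁻¹⁶ A²
I_n = √(7.13×10⁻¹⁶) = 2.67×10⁻⁸ A = 26.7 nA

26.7 nA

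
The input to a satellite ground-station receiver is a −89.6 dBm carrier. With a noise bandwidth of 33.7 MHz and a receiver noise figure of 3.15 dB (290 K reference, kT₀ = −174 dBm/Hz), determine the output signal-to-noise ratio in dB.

Noise floor: N = −174 + 10 log₁₀(B) + NF
10 log₁₀(3.37×10⁷) = 75.28 dB
N = −174 + 75.28 + 3.15 = −95.57 dBm
SNR = P_sig − N = −89.6 − (−95.57) = 5.97 dB → 6.0 dB

6.0 dB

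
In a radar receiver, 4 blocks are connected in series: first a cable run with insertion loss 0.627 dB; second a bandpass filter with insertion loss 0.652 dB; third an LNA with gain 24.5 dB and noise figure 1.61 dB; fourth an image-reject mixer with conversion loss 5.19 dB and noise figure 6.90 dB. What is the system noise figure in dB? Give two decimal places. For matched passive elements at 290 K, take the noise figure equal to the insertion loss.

Convert to linear (a loss of L dB is a gain of −L dB): F_i = 10^(NF_i/10), G_i = 10^(G_i,dB/10)
  Stage 1: F_1 = 10^(0.627/10) = 1.155, G_1 = 10^(−0.627/10) = 0.8656
  Stage 2: F_2 = 10^(0.652/10) = 1.162, G_2 = 10^(−0.652/10) = 0.8606
  Stage 3: F_3 = 10^(1.61/10) = 1.449, G_3 = 10^(24.5/10) = 281.8
  Stage 4: F_4 = 10^(6.90/10) = 4.898, G_4 = 10^(−5.19/10) = 0.3027
Friis cascade:
  F = 1.155 + (1.162 − 1)/0.8656 + (1.449 − 1)/0.7449 + (4.898 − 1)/209.9 = 1.963
NF = 10 log₁₀(1.963) = 2.93 dB

2.93 dB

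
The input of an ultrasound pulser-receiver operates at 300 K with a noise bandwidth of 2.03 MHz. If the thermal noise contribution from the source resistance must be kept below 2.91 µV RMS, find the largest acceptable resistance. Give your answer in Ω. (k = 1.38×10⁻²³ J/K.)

Johnson–Nyquist: V_n = √(4kTRB) ⇒ R = V_n² / (4kTB)
4kTB = 4 × 1.38×10⁻²³ × 300 × 2.03×10⁶ = 3.36×10⁻¹⁴
R = (2.91×10⁻⁶)² / 3.36×10⁻¹⁴ = 2.52×10² Ω = 252 Ω

252 Ω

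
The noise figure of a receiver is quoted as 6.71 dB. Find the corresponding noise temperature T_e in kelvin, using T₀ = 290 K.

1070 K

F = 10^(6.71/10) = 4.68813
T_e = (F − 1)·T₀ = (4.68813 − 1) × 290 = 1070 K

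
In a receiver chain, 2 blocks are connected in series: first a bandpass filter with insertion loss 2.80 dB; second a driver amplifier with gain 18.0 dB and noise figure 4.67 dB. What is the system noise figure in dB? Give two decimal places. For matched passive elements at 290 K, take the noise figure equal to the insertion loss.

Convert to linear (a loss of L dB is a gain of −L dB): F_i = 10^(NF_i/10), G_i = 10^(G_i,dB/10)
  Stage 1: F_1 = 10^(2.80/10) = 1.905, G_1 = 10^(−2.80/10) = 0.5248
  Stage 2: F_2 = 10^(4.67/10) = 2.931, G_2 = 10^(18.0/10) = 63.10
Friis cascade:
  F = 1.905 + (2.931 − 1)/0.5248 = 5.585
NF = 10 log₁₀(5.585) = 7.47 dB

7.47 dB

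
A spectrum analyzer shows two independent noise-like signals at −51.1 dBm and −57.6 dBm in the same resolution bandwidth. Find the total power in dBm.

−50.2 dBm

Convert to linear, add, convert back:
P₁ = 7.76×10⁻⁹ W, P₂ = 1.74×10⁻⁹ W
P_tot = 9.50×10⁻⁹ W → 10 log₁₀(P_tot / 10⁻³) = −50.2 dBm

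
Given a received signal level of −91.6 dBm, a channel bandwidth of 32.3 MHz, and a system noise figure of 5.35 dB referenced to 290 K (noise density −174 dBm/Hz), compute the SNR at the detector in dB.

Noise floor: N = −174 + 10 log₁₀(B) + NF
10 log₁₀(3.23×10⁷) = 75.09 dB
N = −174 + 75.09 + 5.35 = −93.56 dBm
SNR = P_sig − N = −91.6 − (−93.56) = 1.96 dB → 2.0 dB

2.0 dB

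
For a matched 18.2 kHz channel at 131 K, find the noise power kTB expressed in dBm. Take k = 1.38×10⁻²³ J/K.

P_n = kTB = 1.38×10⁻²³ × 131 × 1.82×10⁴ = 3.29×10⁻¹⁷ W
In dBm: 10 log₁₀(3.29×10⁻¹⁷ / 10⁻³) = −134.8 dBm

−134.8 dBm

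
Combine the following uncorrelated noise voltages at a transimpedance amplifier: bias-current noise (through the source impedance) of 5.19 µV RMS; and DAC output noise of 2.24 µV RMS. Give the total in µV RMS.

Uncorrelated sources add in power (mean-square): V_tot = √(ΣV_i²)
V_tot = √[(5.19×10⁻⁶)² + (2.24×10⁻⁶)²] = 5.65×10⁻⁶ V = 5.65 µV

5.65 µV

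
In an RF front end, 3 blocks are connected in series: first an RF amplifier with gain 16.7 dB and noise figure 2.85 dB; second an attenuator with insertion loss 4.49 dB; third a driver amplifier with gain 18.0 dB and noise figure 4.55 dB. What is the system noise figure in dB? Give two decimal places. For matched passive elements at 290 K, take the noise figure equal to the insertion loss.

3.18 dB

Convert to linear (a loss of L dB is a gain of −L dB): F_i = 10^(NF_i/10), G_i = 10^(G_i,dB/10)
  Stage 1: F_1 = 10^(2.85/10) = 1.928, G_1 = 10^(16.7/10) = 46.77
  Stage 2: F_2 = 10^(4.49/10) = 2.812, G_2 = 10^(−4.49/10) = 0.3556
  Stage 3: F_3 = 10^(4.55/10) = 2.851, G_3 = 10^(18.0/10) = 63.10
Friis cascade:
  F = 1.928 + (2.812 − 1)/46.77 + (2.851 − 1)/16.63 = 2.078
NF = 10 log₁₀(2.078) = 3.18 dB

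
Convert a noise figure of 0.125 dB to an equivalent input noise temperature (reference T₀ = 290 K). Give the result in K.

F = 10^(0.125/10) = 1.0292
T_e = (F − 1)·T₀ = (1.0292 − 1) × 290 = 8.47 K

8.47 K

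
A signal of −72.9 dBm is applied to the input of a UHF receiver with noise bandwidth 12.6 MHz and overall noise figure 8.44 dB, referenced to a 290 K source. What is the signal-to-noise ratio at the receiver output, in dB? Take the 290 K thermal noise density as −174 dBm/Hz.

21.7 dB

Noise floor: N = −174 + 10 log₁₀(B) + NF
10 log₁₀(1.26×10⁷) = 71 dB
N = −174 + 71 + 8.44 = −94.56 dBm
SNR = P_sig − N = −72.9 − (−94.56) = 21.66 dB → 21.7 dB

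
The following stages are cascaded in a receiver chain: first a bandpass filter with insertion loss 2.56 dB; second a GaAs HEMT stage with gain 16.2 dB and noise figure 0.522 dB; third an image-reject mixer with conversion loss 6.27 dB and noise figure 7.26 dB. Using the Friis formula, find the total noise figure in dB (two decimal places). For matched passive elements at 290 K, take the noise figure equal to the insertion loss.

Convert to linear (a loss of L dB is a gain of −L dB): F_i = 10^(NF_i/10), G_i = 10^(G_i,dB/10)
  Stage 1: F_1 = 10^(2.56/10) = 1.803, G_1 = 10^(−2.56/10) = 0.5546
  Stage 2: F_2 = 10^(0.522/10) = 1.128, G_2 = 10^(16.2/10) = 41.69
  Stage 3: F_3 = 10^(7.26/10) = 5.321, G_3 = 10^(−6.27/10) = 0.2360
Friis cascade:
  F = 1.803 + (1.128 − 1)/0.5546 + (5.321 − 1)/23.12 = 2.220
NF = 10 log₁₀(2.220) = 3.46 dB

3.46 dB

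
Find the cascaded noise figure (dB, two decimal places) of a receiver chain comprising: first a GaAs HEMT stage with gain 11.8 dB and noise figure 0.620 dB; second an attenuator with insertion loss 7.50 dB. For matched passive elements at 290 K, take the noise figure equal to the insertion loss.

Convert to linear (a loss of L dB is a gain of −L dB): F_i = 10^(NF_i/10), G_i = 10^(G_i,dB/10)
  Stage 1: F_1 = 10^(0.620/10) = 1.153, G_1 = 10^(11.8/10) = 15.14
  Stage 2: F_2 = 10^(7.50/10) = 5.623, G_2 = 10^(−7.50/10) = 0.1778
Friis cascade:
  F = 1.153 + (5.623 − 1)/15.14 = 1.459
NF = 10 log₁₀(1.459) = 1.64 dB

1.64 dB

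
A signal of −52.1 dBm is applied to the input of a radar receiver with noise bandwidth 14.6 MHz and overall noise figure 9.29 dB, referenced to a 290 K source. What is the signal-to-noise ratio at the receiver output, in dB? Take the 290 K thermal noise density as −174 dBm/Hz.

41.0 dB

Noise floor: N = −174 + 10 log₁₀(B) + NF
10 log₁₀(1.46×10⁷) = 71.64 dB
N = −174 + 71.64 + 9.29 = −93.07 dBm
SNR = P_sig − N = −52.1 − (−93.07) = 40.97 dB → 41.0 dB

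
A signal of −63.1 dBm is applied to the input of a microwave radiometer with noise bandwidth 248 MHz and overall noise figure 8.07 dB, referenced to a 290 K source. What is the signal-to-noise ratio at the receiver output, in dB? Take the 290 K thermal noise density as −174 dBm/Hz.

Noise floor: N = −174 + 10 log₁₀(B) + NF
10 log₁₀(2.48×10⁸) = 83.94 dB
N = −174 + 83.94 + 8.07 = −81.99 dBm
SNR = P_sig − N = −63.1 − (−81.99) = 18.89 dB → 18.9 dB

18.9 dB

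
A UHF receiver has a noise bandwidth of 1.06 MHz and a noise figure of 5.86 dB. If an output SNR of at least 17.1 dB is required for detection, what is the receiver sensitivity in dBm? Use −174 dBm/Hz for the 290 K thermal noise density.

Sensitivity = −174 + 10 log₁₀(B) + NF + SNR_min
= −174 + 60.25 + 5.86 + 17.1
= −90.79 dBm → −90.8 dBm

−90.8 dBm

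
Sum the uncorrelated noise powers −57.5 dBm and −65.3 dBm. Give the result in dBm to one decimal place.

−56.8 dBm

Convert to linear, add, convert back:
P₁ = 1.78×10⁻⁹ W, P₂ = 2.95×10⁻¹⁰ W
P_tot = 2.07×10⁻⁹ W → 10 log₁₀(P_tot / 10⁻³) = −56.8 dBm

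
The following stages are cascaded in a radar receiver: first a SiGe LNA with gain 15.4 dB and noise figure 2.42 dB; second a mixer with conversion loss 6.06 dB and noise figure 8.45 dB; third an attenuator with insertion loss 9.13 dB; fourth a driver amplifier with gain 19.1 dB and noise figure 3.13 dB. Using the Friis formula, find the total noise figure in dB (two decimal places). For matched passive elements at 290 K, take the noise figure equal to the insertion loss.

5.75 dB

Convert to linear (a loss of L dB is a gain of −L dB): F_i = 10^(NF_i/10), G_i = 10^(G_i,dB/10)
  Stage 1: F_1 = 10^(2.42/10) = 1.746, G_1 = 10^(15.4/10) = 34.67
  Stage 2: F_2 = 10^(8.45/10) = 6.998, G_2 = 10^(−6.06/10) = 0.2477
  Stage 3: F_3 = 10^(9.13/10) = 8.185, G_3 = 10^(−9.13/10) = 0.1222
  Stage 4: F_4 = 10^(3.13/10) = 2.056, G_4 = 10^(19.1/10) = 81.28
Friis cascade:
  F = 1.746 + (6.998 − 1)/34.67 + (8.185 − 1)/8.590 + (2.056 − 1)/1.050 = 3.761
NF = 10 log₁₀(3.761) = 5.75 dB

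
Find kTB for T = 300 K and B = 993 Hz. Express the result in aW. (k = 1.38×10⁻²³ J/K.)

P_n = kTB = 1.38×10⁻²³ × 300 × 9.93×10² = 4.11×10⁻¹⁸ W = 4.11 aW

4.11 aW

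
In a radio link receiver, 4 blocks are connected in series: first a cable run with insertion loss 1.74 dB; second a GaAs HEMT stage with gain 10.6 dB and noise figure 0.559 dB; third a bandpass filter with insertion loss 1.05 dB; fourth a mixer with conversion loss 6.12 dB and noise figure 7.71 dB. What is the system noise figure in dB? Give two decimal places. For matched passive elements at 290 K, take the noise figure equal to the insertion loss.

Convert to linear (a loss of L dB is a gain of −L dB): F_i = 10^(NF_i/10), G_i = 10^(G_i,dB/10)
  Stage 1: F_1 = 10^(1.74/10) = 1.493, G_1 = 10^(−1.74/10) = 0.6699
  Stage 2: F_2 = 10^(0.559/10) = 1.137, G_2 = 10^(10.6/10) = 11.48
  Stage 3: F_3 = 10^(1.05/10) = 1.274, G_3 = 10^(−1.05/10) = 0.7852
  Stage 4: F_4 = 10^(7.71/10) = 5.902, G_4 = 10^(−6.12/10) = 0.2443
Friis cascade:
  F = 1.493 + (1.137 − 1)/0.6699 + (1.274 − 1)/7.691 + (5.902 − 1)/6.039 = 2.545
NF = 10 log₁₀(2.545) = 4.06 dB

4.06 dB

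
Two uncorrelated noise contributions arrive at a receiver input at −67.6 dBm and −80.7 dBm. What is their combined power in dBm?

−67.4 dBm

Convert to linear, add, convert back:
P₁ = 1.74×10⁻¹⁰ W, P₂ = 8.51×10⁻¹² W
P_tot = 1.82×10⁻¹⁰ W → 10 log₁₀(P_tot / 10⁻³) = −67.4 dBm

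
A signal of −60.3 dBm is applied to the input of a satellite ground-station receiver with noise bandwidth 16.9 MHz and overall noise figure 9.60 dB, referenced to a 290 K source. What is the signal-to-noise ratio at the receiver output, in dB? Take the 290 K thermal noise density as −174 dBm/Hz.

Noise floor: N = −174 + 10 log₁₀(B) + NF
10 log₁₀(1.69×10⁷) = 72.28 dB
N = −174 + 72.28 + 9.60 = −92.12 dBm
SNR = P_sig − N = −60.3 − (−92.12) = 31.82 dB → 31.8 dB

31.8 dB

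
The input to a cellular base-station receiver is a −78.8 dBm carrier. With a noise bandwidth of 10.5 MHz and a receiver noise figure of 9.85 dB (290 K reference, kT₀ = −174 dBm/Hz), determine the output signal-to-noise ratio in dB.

15.1 dB

Noise floor: N = −174 + 10 log₁₀(B) + NF
10 log₁₀(1.05×10⁷) = 70.21 dB
N = −174 + 70.21 + 9.85 = −93.94 dBm
SNR = P_sig − N = −78.8 − (−93.94) = 15.14 dB → 15.1 dB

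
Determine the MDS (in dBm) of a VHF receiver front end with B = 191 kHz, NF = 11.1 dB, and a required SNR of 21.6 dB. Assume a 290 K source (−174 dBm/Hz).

Sensitivity = −174 + 10 log₁₀(B) + NF + SNR_min
= −174 + 52.81 + 11.1 + 21.6
= −88.49 dBm → −88.5 dBm

−88.5 dBm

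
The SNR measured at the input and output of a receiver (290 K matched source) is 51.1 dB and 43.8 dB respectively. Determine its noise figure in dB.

7.3 dB

NF (dB) = SNR_in(dB) − SNR_out(dB) when the source is at T₀
NF = 51.1 − 43.8 = 7.3 dB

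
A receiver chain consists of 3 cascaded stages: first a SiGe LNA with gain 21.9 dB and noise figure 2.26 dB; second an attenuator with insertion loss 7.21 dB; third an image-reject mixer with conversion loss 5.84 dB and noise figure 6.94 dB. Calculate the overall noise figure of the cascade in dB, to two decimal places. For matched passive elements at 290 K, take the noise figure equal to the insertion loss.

2.66 dB

Convert to linear (a loss of L dB is a gain of −L dB): F_i = 10^(NF_i/10), G_i = 10^(G_i,dB/10)
  Stage 1: F_1 = 10^(2.26/10) = 1.683, G_1 = 10^(21.9/10) = 154.9
  Stage 2: F_2 = 10^(7.21/10) = 5.260, G_2 = 10^(−7.21/10) = 0.1901
  Stage 3: F_3 = 10^(6.94/10) = 4.943, G_3 = 10^(−5.84/10) = 0.2606
Friis cascade:
  F = 1.683 + (5.260 − 1)/154.9 + (4.943 − 1)/29.44 = 1.844
NF = 10 log₁₀(1.844) = 2.66 dB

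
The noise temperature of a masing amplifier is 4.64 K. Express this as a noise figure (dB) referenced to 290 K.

0.069 dB

F = 1 + T_e/T₀ = 1 + 4.64/290 = 1.016
NF = 10 log₁₀(1.016) = 0.069 dB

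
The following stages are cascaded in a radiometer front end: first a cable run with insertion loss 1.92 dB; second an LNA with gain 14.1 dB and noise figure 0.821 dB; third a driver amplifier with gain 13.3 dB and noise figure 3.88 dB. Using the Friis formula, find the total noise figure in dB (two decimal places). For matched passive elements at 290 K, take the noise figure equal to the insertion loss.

2.94 dB

Convert to linear (a loss of L dB is a gain of −L dB): F_i = 10^(NF_i/10), G_i = 10^(G_i,dB/10)
  Stage 1: F_1 = 10^(1.92/10) = 1.556, G_1 = 10^(−1.92/10) = 0.6427
  Stage 2: F_2 = 10^(0.821/10) = 1.208, G_2 = 10^(14.1/10) = 25.70
  Stage 3: F_3 = 10^(3.88/10) = 2.443, G_3 = 10^(13.3/10) = 21.38
Friis cascade:
  F = 1.556 + (1.208 − 1)/0.6427 + (2.443 − 1)/16.52 = 1.967
NF = 10 log₁₀(1.967) = 2.94 dB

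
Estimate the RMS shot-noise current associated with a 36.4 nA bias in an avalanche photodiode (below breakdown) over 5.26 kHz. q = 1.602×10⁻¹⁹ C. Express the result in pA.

I_n = √(2qI·B)
2qI·B = 2 × 1.602×10⁻¹⁹ × 3.64×10⁻⁸ × 5.26×10³ = 6.13×10⁻²³ A²
I_n = √(6.13×10⁻²³) = 7.83×10⁻¹² A = 7.83 pA

7.83 pA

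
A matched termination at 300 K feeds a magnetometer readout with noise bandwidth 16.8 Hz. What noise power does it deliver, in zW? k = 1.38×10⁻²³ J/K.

P_n = kTB = 1.38×10⁻²³ × 300 × 1.68×10¹ = 6.96×10⁻²⁰ W = 69.6 zW

69.6 zW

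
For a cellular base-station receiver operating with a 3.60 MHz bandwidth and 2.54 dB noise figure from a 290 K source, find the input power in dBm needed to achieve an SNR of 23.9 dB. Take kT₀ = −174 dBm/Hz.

−82.0 dBm

Sensitivity = −174 + 10 log₁₀(B) + NF + SNR_min
= −174 + 65.56 + 2.54 + 23.9
= −82.00 dBm → −82.0 dBm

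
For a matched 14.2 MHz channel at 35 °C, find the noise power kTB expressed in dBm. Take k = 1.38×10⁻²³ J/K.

−102.2 dBm

T = 35 °C + 273.15 = 308.15 K
P_n = kTB = 1.38×10⁻²³ × 308.15 × 1.42×10⁷ = 6.04×10⁻¹⁴ W
In dBm: 10 log₁₀(6.04×10⁻¹⁴ / 10⁻³) = −102.2 dBm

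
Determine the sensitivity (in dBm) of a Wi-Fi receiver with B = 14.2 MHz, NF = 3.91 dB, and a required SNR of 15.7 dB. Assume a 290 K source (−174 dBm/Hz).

−82.9 dBm

Sensitivity = −174 + 10 log₁₀(B) + NF + SNR_min
= −174 + 71.52 + 3.91 + 15.7
= −82.87 dBm → −82.9 dBm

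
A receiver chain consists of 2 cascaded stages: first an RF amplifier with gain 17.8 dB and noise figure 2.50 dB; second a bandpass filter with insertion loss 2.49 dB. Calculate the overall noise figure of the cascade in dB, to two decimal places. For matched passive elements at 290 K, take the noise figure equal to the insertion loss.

2.53 dB

Convert to linear (a loss of L dB is a gain of −L dB): F_i = 10^(NF_i/10), G_i = 10^(G_i,dB/10)
  Stage 1: F_1 = 10^(2.50/10) = 1.778, G_1 = 10^(17.8/10) = 60.26
  Stage 2: F_2 = 10^(2.49/10) = 1.774, G_2 = 10^(−2.49/10) = 0.5636
Friis cascade:
  F = 1.778 + (1.774 − 1)/60.26 = 1.791
NF = 10 log₁₀(1.791) = 2.53 dB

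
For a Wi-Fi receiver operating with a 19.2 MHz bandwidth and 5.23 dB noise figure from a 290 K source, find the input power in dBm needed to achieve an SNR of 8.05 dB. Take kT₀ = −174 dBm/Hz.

−87.9 dBm

Sensitivity = −174 + 10 log₁₀(B) + NF + SNR_min
= −174 + 72.83 + 5.23 + 8.05
= −87.89 dBm → −87.9 dBm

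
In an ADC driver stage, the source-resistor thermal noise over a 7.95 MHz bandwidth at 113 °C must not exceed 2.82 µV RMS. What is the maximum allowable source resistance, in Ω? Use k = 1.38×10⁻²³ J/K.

46.9 Ω

T = 113 °C + 273.15 = 386.15 K
Johnson–Nyquist: V_n = √(4kTRB) ⇒ R = V_n² / (4kTB)
4kTB = 4 × 1.38×10⁻²³ × 386.15 × 7.95×10⁶ = 1.69×10⁻¹³
R = (2.82×10⁻⁶)² / 1.69×10⁻¹³ = 4.69×10¹ Ω = 46.9 Ω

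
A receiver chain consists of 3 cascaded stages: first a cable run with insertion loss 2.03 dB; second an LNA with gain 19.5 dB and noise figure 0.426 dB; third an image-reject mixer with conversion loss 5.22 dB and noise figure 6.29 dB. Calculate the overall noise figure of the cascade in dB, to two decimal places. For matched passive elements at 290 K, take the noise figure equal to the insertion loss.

Convert to linear (a loss of L dB is a gain of −L dB): F_i = 10^(NF_i/10), G_i = 10^(G_i,dB/10)
  Stage 1: F_1 = 10^(2.03/10) = 1.596, G_1 = 10^(−2.03/10) = 0.6266
  Stage 2: F_2 = 10^(0.426/10) = 1.103, G_2 = 10^(19.5/10) = 89.13
  Stage 3: F_3 = 10^(6.29/10) = 4.256, G_3 = 10^(−5.22/10) = 0.3006
Friis cascade:
  F = 1.596 + (1.103 − 1)/0.6266 + (4.256 − 1)/55.85 = 1.819
NF = 10 log₁₀(1.819) = 2.60 dB

2.60 dB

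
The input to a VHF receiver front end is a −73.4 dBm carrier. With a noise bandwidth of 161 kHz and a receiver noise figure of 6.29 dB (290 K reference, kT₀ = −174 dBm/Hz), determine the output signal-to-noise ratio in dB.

42.2 dB

Noise floor: N = −174 + 10 log₁₀(B) + NF
10 log₁₀(1.61×10⁵) = 52.07 dB
N = −174 + 52.07 + 6.29 = −115.64 dBm
SNR = P_sig − N = −73.4 − (−115.64) = 42.24 dB → 42.2 dB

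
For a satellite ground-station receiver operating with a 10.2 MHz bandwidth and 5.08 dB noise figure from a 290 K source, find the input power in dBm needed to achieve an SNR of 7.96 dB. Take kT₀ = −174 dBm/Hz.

Sensitivity = −174 + 10 log₁₀(B) + NF + SNR_min
= −174 + 70.09 + 5.08 + 7.96
= −90.87 dBm → −90.9 dBm

−90.9 dBm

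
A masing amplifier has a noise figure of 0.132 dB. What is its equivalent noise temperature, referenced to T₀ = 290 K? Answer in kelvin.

8.95 K

F = 10^(0.132/10) = 1.03086
T_e = (F − 1)·T₀ = (1.03086 − 1) × 290 = 8.95 K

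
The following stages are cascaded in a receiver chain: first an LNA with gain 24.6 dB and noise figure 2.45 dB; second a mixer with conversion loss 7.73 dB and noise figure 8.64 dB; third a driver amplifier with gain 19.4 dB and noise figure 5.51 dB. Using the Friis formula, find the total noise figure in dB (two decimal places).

2.63 dB

Convert to linear (a loss of L dB is a gain of −L dB): F_i = 10^(NF_i/10), G_i = 10^(G_i,dB/10)
  Stage 1: F_1 = 10^(2.45/10) = 1.758, G_1 = 10^(24.6/10) = 288.4
  Stage 2: F_2 = 10^(8.64/10) = 7.311, G_2 = 10^(−7.73/10) = 0.1687
  Stage 3: F_3 = 10^(5.51/10) = 3.556, G_3 = 10^(19.4/10) = 87.10
Friis cascade:
  F = 1.758 + (7.311 − 1)/288.4 + (3.556 − 1)/48.64 = 1.832
NF = 10 log₁₀(1.832) = 2.63 dB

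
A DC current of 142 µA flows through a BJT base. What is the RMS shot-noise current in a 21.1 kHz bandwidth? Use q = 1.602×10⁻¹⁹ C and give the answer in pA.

I_n = √(2qI·B)
2qI·B = 2 × 1.602×10⁻¹⁹ × 1.42×10⁻⁴ × 2.11×10⁴ = 9.60×10⁻¹⁹ A²
I_n = √(9.60×10⁻¹⁹) = 9.80×10⁻¹⁰ A = 980 pA

980 pA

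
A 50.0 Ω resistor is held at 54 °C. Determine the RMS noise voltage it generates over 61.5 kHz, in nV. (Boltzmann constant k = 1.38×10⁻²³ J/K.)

236 nV

T = 54 °C + 273.15 = 327.15 K
V_n = √(4kTRB)
4kTRB = 4 × 1.38×10⁻²³ × 327.15 × 5.00×10¹ × 6.15×10⁴ = 5.55×10⁻¹⁴ V²
V_n = √(5.55×10⁻¹⁴) = 2.36×10⁻⁷ V = 236 nV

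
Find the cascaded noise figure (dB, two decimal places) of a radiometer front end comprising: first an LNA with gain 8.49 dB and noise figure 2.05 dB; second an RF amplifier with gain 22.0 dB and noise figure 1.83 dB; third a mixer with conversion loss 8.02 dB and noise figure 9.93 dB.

2.27 dB

Convert to linear (a loss of L dB is a gain of −L dB): F_i = 10^(NF_i/10), G_i = 10^(G_i,dB/10)
  Stage 1: F_1 = 10^(2.05/10) = 1.603, G_1 = 10^(8.49/10) = 7.063
  Stage 2: F_2 = 10^(1.83/10) = 1.524, G_2 = 10^(22.0/10) = 158.5
  Stage 3: F_3 = 10^(9.93/10) = 9.840, G_3 = 10^(−8.02/10) = 0.1578
Friis cascade:
  F = 1.603 + (1.524 − 1)/7.063 + (9.840 − 1)/1119 = 1.685
NF = 10 log₁₀(1.685) = 2.27 dB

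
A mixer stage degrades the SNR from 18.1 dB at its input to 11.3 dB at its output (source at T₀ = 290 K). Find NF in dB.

6.8 dB

NF (dB) = SNR_in(dB) − SNR_out(dB) when the source is at T₀
NF = 18.1 − 11.3 = 6.8 dB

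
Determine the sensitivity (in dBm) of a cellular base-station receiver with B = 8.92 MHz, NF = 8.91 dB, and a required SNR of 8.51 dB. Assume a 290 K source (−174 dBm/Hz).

Sensitivity = −174 + 10 log₁₀(B) + NF + SNR_min
= −174 + 69.5 + 8.91 + 8.51
= −87.08 dBm → −87.1 dBm

−87.1 dBm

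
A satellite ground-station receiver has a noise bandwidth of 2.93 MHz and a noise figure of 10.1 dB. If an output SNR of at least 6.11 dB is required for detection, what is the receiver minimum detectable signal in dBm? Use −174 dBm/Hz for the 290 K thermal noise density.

−93.1 dBm

Sensitivity = −174 + 10 log₁₀(B) + NF + SNR_min
= −174 + 64.67 + 10.1 + 6.11
= −93.12 dBm → −93.1 dBm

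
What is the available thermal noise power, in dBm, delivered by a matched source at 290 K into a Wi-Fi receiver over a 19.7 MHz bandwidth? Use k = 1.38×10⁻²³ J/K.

P_n = kTB = 1.38×10⁻²³ × 290 × 1.97×10⁷ = 7.88×10⁻¹⁴ W
In dBm: 10 log₁₀(7.88×10⁻¹⁴ / 10⁻³) = −101.0 dBm

−101.0 dBm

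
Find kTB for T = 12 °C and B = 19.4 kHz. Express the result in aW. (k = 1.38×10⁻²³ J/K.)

T = 12 °C + 273.15 = 285.15 K
P_n = kTB = 1.38×10⁻²³ × 285.15 × 1.94×10⁴ = 7.63×10⁻¹⁷ W = 76.3 aW

76.3 aW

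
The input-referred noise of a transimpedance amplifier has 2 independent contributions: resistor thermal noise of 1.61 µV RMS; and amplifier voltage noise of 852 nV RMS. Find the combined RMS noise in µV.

1.82 µV

Uncorrelated sources add in power (mean-square): V_tot = √(ΣV_i²)
V_tot = √[(1.61×10⁻⁶)² + (8.52×10⁻⁷)²] = 1.82×10⁻⁶ V = 1.82 µV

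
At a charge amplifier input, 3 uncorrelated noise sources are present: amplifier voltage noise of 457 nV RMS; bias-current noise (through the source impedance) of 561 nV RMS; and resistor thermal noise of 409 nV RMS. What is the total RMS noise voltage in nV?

831 nV

Uncorrelated sources add in power (mean-square): V_tot = √(ΣV_i²)
V_tot = √[(4.57×10⁻⁷)² + (5.61×10⁻⁷)² + (4.09×10⁻⁷)²] = 8.31×10⁻⁷ V = 831 nV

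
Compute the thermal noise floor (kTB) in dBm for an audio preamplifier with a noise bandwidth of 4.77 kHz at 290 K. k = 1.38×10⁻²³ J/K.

P_n = kTB = 1.38×10⁻²³ × 290 × 4.77×10³ = 1.91×10⁻¹⁷ W
In dBm: 10 log₁₀(1.91×10⁻¹⁷ / 10⁻³) = −137.2 dBm

−137.2 dBm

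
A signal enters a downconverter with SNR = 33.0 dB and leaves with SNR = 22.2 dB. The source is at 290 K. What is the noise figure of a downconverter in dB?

NF (dB) = SNR_in(dB) − SNR_out(dB) when the source is at T₀
NF = 33.0 − 22.2 = 10.8 dB

10.8 dB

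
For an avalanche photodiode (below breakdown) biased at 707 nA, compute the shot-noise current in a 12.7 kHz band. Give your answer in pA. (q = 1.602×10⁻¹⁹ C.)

I_n = √(2qI·B)
2qI·B = 2 × 1.602×10⁻¹⁹ × 7.07×10⁻⁷ × 1.27×10⁴ = 2.88×10⁻²¹ A²
I_n = √(2.88×10⁻²¹) = 5.36×10⁻¹¹ A = 53.6 pA

53.6 pA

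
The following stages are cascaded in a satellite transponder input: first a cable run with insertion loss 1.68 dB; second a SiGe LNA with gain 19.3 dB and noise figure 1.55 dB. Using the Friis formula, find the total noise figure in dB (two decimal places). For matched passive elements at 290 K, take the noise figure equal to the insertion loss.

Convert to linear (a loss of L dB is a gain of −L dB): F_i = 10^(NF_i/10), G_i = 10^(G_i,dB/10)
  Stage 1: F_1 = 10^(1.68/10) = 1.472, G_1 = 10^(−1.68/10) = 0.6792
  Stage 2: F_2 = 10^(1.55/10) = 1.429, G_2 = 10^(19.3/10) = 85.11
Friis cascade:
  F = 1.472 + (1.429 − 1)/0.6792 = 2.104
NF = 10 log₁₀(2.104) = 3.23 dB

3.23 dB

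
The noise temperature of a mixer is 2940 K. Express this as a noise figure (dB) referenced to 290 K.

F = 1 + T_e/T₀ = 1 + 2940/290 = 11.1379
NF = 10 log₁₀(11.1379) = 10.47 dB

10.47 dB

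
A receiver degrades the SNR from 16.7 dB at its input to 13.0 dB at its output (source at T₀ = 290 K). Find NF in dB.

3.7 dB

NF (dB) = SNR_in(dB) − SNR_out(dB) when the source is at T₀
NF = 16.7 − 13.0 = 3.7 dB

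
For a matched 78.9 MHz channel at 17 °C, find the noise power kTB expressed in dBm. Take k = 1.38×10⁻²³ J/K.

T = 17 °C + 273.15 = 290.15 K
P_n = kTB = 1.38×10⁻²³ × 290.15 × 7.89×10⁷ = 3.16×10⁻¹³ W
In dBm: 10 log₁₀(3.16×10⁻¹³ / 10⁻³) = −95.0 dBm

−95.0 dBm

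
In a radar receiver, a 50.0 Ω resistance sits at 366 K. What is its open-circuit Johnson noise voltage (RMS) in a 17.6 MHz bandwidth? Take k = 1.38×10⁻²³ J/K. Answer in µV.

4.22 µV

V_n = √(4kTRB)
4kTRB = 4 × 1.38×10⁻²³ × 366 × 5.00×10¹ × 1.76×10⁷ = 1.78×10⁻¹¹ V²
V_n = √(1.78×10⁻¹¹) = 4.22×10⁻⁶ V = 4.22 µV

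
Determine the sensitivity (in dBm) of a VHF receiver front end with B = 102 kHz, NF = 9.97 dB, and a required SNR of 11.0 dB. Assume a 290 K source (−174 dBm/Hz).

−102.9 dBm

Sensitivity = −174 + 10 log₁₀(B) + NF + SNR_min
= −174 + 50.09 + 9.97 + 11.0
= −102.94 dBm → −102.9 dBm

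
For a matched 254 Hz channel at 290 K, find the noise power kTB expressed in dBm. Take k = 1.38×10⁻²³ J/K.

P_n = kTB = 1.38×10⁻²³ × 290 × 2.54×10² = 1.02×10⁻¹⁸ W
In dBm: 10 log₁₀(1.02×10⁻¹⁸ / 10⁻³) = −149.9 dBm

−149.9 dBm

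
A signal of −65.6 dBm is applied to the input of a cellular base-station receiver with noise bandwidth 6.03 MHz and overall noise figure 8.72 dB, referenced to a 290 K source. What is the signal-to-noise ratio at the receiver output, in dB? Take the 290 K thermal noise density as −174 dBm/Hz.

31.9 dB

Noise floor: N = −174 + 10 log₁₀(B) + NF
10 log₁₀(6.03×10⁶) = 67.8 dB
N = −174 + 67.8 + 8.72 = −97.48 dBm
SNR = P_sig − N = −65.6 − (−97.48) = 31.88 dB → 31.9 dB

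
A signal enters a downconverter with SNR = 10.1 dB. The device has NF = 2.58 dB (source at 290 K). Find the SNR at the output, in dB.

7.52 dB

By definition F = SNR_in/SNR_out, so in dB: SNR_out = SNR_in − NF
SNR_out = 10.1 − 2.58 = 7.52 dB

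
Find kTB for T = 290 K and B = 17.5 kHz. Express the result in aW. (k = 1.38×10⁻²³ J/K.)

70.0 aW

P_n = kTB = 1.38×10⁻²³ × 290 × 1.75×10⁴ = 7.00×10⁻¹⁷ W = 70.0 aW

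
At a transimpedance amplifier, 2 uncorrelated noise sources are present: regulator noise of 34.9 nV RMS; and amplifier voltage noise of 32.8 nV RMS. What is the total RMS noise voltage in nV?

Uncorrelated sources add in power (mean-square): V_tot = √(ΣV_i²)
V_tot = √[(3.49×10⁻⁸)² + (3.28×10⁻⁸)²] = 4.79×10⁻⁸ V = 47.9 nV

47.9 nV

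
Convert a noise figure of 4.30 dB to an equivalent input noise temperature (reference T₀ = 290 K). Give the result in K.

491 K

F = 10^(4.30/10) = 2.69153
T_e = (F − 1)·T₀ = (2.69153 − 1) × 290 = 491 K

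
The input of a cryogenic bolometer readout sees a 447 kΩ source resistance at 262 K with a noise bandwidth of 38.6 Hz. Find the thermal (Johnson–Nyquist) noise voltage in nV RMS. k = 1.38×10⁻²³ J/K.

V_n = √(4kTRB)
4kTRB = 4 × 1.38×10⁻²³ × 262 × 4.47×10⁵ × 3.86×10¹ = 2.50×10⁻¹³ V²
V_n = √(2.50×10⁻¹³) = 5.00×10⁻⁷ V = 500 nV

500 nV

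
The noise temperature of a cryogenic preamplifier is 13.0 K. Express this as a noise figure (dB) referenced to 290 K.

F = 1 + T_e/T₀ = 1 + 13.0/290 = 1.04483
NF = 10 log₁₀(1.04483) = 0.190 dB

0.190 dB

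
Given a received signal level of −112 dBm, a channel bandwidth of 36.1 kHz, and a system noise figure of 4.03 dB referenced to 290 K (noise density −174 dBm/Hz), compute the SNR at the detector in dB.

12.4 dB

Noise floor: N = −174 + 10 log₁₀(B) + NF
10 log₁₀(3.61×10⁴) = 45.58 dB
N = −174 + 45.58 + 4.03 = −124.39 dBm
SNR = P_sig − N = −112 − (−124.39) = 12.39 dB → 12.4 dB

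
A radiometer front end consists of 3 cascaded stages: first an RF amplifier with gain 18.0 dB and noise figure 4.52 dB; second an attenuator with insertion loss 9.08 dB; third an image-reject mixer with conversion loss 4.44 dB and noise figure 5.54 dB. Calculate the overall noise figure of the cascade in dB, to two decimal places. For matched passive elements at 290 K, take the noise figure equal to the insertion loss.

Convert to linear (a loss of L dB is a gain of −L dB): F_i = 10^(NF_i/10), G_i = 10^(G_i,dB/10)
  Stage 1: F_1 = 10^(4.52/10) = 2.831, G_1 = 10^(18.0/10) = 63.10
  Stage 2: F_2 = 10^(9.08/10) = 8.091, G_2 = 10^(−9.08/10) = 0.1236
  Stage 3: F_3 = 10^(5.54/10) = 3.581, G_3 = 10^(−4.44/10) = 0.3597
Friis cascade:
  F = 2.831 + (8.091 − 1)/63.10 + (3.581 − 1)/7.798 = 3.275
NF = 10 log₁₀(3.275) = 5.15 dB

5.15 dB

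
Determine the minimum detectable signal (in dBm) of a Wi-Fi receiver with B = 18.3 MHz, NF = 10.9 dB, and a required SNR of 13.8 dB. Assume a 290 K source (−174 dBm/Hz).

−76.7 dBm

Sensitivity = −174 + 10 log₁₀(B) + NF + SNR_min
= −174 + 72.62 + 10.9 + 13.8
= −76.68 dBm → −76.7 dBm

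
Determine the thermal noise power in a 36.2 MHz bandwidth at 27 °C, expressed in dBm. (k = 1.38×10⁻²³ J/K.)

T = 27 °C + 273.15 = 300.15 K
P_n = kTB = 1.38×10⁻²³ × 300.15 × 3.62×10⁷ = 1.50×10⁻¹³ W
In dBm: 10 log₁₀(1.50×10⁻¹³ / 10⁻³) = −98.2 dBm

−98.2 dBm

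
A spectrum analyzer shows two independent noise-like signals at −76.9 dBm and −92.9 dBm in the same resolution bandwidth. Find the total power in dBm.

Convert to linear, add, convert back:
P₁ = 2.04×10⁻¹¹ W, P₂ = 5.13×10⁻¹³ W
P_tot = 2.09×10⁻¹¹ W → 10 log₁₀(P_tot / 10⁻³) = −76.8 dBm

−76.8 dBm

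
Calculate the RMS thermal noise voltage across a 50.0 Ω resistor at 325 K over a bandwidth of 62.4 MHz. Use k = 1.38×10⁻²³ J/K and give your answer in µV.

V_n = √(4kTRB)
4kTRB = 4 × 1.38×10⁻²³ × 325 × 5.00×10¹ × 6.24×10⁷ = 5.60×10⁻¹¹ V²
V_n = √(5.60×10⁻¹¹) = 7.48×10⁻⁶ V = 7.48 µV

7.48 µV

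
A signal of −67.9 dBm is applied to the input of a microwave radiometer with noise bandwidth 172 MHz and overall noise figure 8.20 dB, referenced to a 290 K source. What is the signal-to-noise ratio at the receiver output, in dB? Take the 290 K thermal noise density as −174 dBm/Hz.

Noise floor: N = −174 + 10 log₁₀(B) + NF
10 log₁₀(1.72×10⁸) = 82.36 dB
N = −174 + 82.36 + 8.20 = −83.44 dBm
SNR = P_sig − N = −67.9 − (−83.44) = 15.54 dB → 15.5 dB

15.5 dB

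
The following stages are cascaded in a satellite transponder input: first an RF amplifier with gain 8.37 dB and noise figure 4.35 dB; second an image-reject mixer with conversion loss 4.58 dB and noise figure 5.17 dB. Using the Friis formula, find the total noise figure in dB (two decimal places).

4.85 dB

Convert to linear (a loss of L dB is a gain of −L dB): F_i = 10^(NF_i/10), G_i = 10^(G_i,dB/10)
  Stage 1: F_1 = 10^(4.35/10) = 2.723, G_1 = 10^(8.37/10) = 6.871
  Stage 2: F_2 = 10^(5.17/10) = 3.289, G_2 = 10^(−4.58/10) = 0.3483
Friis cascade:
  F = 2.723 + (3.289 − 1)/6.871 = 3.056
NF = 10 log₁₀(3.056) = 4.85 dB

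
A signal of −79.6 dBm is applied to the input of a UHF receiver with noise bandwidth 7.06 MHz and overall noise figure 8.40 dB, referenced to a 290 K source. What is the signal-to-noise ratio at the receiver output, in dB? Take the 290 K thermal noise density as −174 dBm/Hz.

Noise floor: N = −174 + 10 log₁₀(B) + NF
10 log₁₀(7.06×10⁶) = 68.49 dB
N = −174 + 68.49 + 8.40 = −97.11 dBm
SNR = P_sig − N = −79.6 − (−97.11) = 17.51 dB → 17.5 dB

17.5 dB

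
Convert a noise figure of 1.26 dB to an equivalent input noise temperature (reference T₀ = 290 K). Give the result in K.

F = 10^(1.26/10) = 1.3366
T_e = (F − 1)·T₀ = (1.3366 − 1) × 290 = 97.6 K

97.6 K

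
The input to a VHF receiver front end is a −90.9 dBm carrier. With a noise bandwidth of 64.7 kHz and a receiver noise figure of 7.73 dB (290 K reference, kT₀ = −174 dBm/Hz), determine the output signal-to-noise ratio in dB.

Noise floor: N = −174 + 10 log₁₀(B) + NF
10 log₁₀(6.47×10⁴) = 48.11 dB
N = −174 + 48.11 + 7.73 = −118.16 dBm
SNR = P_sig − N = −90.9 − (−118.16) = 27.26 dB → 27.3 dB

27.3 dB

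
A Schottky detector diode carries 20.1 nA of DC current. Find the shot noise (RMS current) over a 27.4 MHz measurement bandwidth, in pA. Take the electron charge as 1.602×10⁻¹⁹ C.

I_n = √(2qI·B)
2qI·B = 2 × 1.602×10⁻¹⁹ × 2.01×10⁻⁸ × 2.74×10⁷ = 1.76×10⁻¹⁹ A²
I_n = √(1.76×10⁻¹⁹) = 4.20×10⁻¹⁰ A = 420 pA

420 pA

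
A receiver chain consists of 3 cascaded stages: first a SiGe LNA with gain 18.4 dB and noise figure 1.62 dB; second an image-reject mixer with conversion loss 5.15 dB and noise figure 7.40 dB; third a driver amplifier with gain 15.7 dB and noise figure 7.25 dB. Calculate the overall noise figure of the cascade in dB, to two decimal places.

Convert to linear (a loss of L dB is a gain of −L dB): F_i = 10^(NF_i/10), G_i = 10^(G_i,dB/10)
  Stage 1: F_1 = 10^(1.62/10) = 1.452, G_1 = 10^(18.4/10) = 69.18
  Stage 2: F_2 = 10^(7.40/10) = 5.495, G_2 = 10^(−5.15/10) = 0.3055
  Stage 3: F_3 = 10^(7.25/10) = 5.309, G_3 = 10^(15.7/10) = 37.15
Friis cascade:
  F = 1.452 + (5.495 − 1)/69.18 + (5.309 − 1)/21.13 = 1.721
NF = 10 log₁₀(1.721) = 2.36 dB

2.36 dB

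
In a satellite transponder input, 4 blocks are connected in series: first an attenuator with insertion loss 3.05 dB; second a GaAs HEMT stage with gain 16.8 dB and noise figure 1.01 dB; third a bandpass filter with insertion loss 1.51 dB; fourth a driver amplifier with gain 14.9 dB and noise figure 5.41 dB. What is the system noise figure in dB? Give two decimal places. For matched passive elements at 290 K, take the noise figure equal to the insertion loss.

Convert to linear (a loss of L dB is a gain of −L dB): F_i = 10^(NF_i/10), G_i = 10^(G_i,dB/10)
  Stage 1: F_1 = 10^(3.05/10) = 2.018, G_1 = 10^(−3.05/10) = 0.4955
  Stage 2: F_2 = 10^(1.01/10) = 1.262, G_2 = 10^(16.8/10) = 47.86
  Stage 3: F_3 = 10^(1.51/10) = 1.416, G_3 = 10^(−1.51/10) = 0.7063
  Stage 4: F_4 = 10^(5.41/10) = 3.475, G_4 = 10^(14.9/10) = 30.90
Friis cascade:
  F = 2.018 + (1.262 − 1)/0.4955 + (1.416 − 1)/23.71 + (3.475 − 1)/16.75 = 2.712
NF = 10 log₁₀(2.712) = 4.33 dB

4.33 dB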